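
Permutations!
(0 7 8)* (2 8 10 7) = [2, 1, 8, 3, 4, 5, 6, 10, 0, 9, 7] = (0 2 8)(7 10)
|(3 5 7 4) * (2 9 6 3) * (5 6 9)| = |(9)(2 5 7 4)(3 6)| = 4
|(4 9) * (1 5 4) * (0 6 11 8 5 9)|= 6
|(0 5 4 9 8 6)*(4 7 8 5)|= |(0 4 9 5 7 8 6)|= 7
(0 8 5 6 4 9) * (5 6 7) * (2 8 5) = (0 5 7 2 8 6 4 9) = [5, 1, 8, 3, 9, 7, 4, 2, 6, 0]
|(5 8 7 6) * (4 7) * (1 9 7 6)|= |(1 9 7)(4 6 5 8)|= 12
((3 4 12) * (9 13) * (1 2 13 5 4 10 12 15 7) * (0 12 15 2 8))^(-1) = (0 8 1 7 15 10 3 12)(2 4 5 9 13)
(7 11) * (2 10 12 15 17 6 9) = (2 10 12 15 17 6 9)(7 11) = [0, 1, 10, 3, 4, 5, 9, 11, 8, 2, 12, 7, 15, 13, 14, 17, 16, 6]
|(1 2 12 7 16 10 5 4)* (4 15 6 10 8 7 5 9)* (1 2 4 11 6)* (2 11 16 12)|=12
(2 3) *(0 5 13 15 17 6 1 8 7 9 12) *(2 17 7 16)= (0 5 13 15 7 9 12)(1 8 16 2 3 17 6)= [5, 8, 3, 17, 4, 13, 1, 9, 16, 12, 10, 11, 0, 15, 14, 7, 2, 6]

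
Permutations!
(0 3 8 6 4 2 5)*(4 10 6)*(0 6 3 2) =(0 2 5 6 10 3 8 4) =[2, 1, 5, 8, 0, 6, 10, 7, 4, 9, 3]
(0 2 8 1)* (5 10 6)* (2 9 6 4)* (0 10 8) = (0 9 6 5 8 1 10 4 2) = [9, 10, 0, 3, 2, 8, 5, 7, 1, 6, 4]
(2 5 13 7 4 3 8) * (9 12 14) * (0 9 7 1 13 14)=[9, 13, 5, 8, 3, 14, 6, 4, 2, 12, 10, 11, 0, 1, 7]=(0 9 12)(1 13)(2 5 14 7 4 3 8)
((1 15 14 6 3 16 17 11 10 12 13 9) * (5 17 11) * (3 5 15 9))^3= (1 9)(3 10)(5 14 17 6 15)(11 13)(12 16)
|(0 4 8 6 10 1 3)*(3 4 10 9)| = |(0 10 1 4 8 6 9 3)| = 8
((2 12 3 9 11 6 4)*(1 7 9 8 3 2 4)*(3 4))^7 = (1 9 6 7 11)(2 12)(3 8 4)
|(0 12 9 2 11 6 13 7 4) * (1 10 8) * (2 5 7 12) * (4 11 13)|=30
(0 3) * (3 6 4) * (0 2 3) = (0 6 4)(2 3) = [6, 1, 3, 2, 0, 5, 4]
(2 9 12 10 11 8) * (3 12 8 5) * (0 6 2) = (0 6 2 9 8)(3 12 10 11 5) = [6, 1, 9, 12, 4, 3, 2, 7, 0, 8, 11, 5, 10]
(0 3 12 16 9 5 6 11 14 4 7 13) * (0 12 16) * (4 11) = (0 3 16 9 5 6 4 7 13 12)(11 14) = [3, 1, 2, 16, 7, 6, 4, 13, 8, 5, 10, 14, 0, 12, 11, 15, 9]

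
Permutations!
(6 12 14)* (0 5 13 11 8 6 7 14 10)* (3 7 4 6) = (0 5 13 11 8 3 7 14 4 6 12 10) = [5, 1, 2, 7, 6, 13, 12, 14, 3, 9, 0, 8, 10, 11, 4]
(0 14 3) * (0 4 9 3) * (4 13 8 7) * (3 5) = (0 14)(3 13 8 7 4 9 5) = [14, 1, 2, 13, 9, 3, 6, 4, 7, 5, 10, 11, 12, 8, 0]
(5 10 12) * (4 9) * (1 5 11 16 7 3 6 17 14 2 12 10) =(1 5)(2 12 11 16 7 3 6 17 14)(4 9) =[0, 5, 12, 6, 9, 1, 17, 3, 8, 4, 10, 16, 11, 13, 2, 15, 7, 14]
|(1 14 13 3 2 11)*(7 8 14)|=|(1 7 8 14 13 3 2 11)|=8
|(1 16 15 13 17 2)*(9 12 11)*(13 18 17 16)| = 21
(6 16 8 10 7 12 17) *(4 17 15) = [0, 1, 2, 3, 17, 5, 16, 12, 10, 9, 7, 11, 15, 13, 14, 4, 8, 6] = (4 17 6 16 8 10 7 12 15)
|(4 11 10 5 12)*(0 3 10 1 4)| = 15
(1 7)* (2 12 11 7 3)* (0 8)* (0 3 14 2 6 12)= (0 8 3 6 12 11 7 1 14 2)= [8, 14, 0, 6, 4, 5, 12, 1, 3, 9, 10, 7, 11, 13, 2]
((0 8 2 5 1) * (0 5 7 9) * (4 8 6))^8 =(0 6 4 8 2 7 9)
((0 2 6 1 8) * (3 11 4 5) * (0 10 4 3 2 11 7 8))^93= ((0 11 3 7 8 10 4 5 2 6 1))^93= (0 10 1 8 6 7 2 3 5 11 4)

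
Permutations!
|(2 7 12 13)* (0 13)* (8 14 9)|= |(0 13 2 7 12)(8 14 9)|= 15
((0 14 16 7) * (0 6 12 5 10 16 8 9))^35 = (0 9 8 14)(5 12 6 7 16 10)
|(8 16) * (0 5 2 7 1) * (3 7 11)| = |(0 5 2 11 3 7 1)(8 16)| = 14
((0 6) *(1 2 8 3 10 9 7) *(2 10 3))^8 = ((0 6)(1 10 9 7)(2 8))^8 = (10)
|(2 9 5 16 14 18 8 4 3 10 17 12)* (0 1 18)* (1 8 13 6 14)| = 16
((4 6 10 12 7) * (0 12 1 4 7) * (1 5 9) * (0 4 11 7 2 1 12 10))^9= ((0 10 5 9 12 4 6)(1 11 7 2))^9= (0 5 12 6 10 9 4)(1 11 7 2)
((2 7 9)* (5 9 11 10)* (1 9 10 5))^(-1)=(1 10 5 11 7 2 9)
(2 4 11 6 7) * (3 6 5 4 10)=(2 10 3 6 7)(4 11 5)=[0, 1, 10, 6, 11, 4, 7, 2, 8, 9, 3, 5]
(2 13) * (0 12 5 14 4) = (0 12 5 14 4)(2 13) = [12, 1, 13, 3, 0, 14, 6, 7, 8, 9, 10, 11, 5, 2, 4]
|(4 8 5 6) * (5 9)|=|(4 8 9 5 6)|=5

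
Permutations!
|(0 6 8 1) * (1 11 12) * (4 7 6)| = |(0 4 7 6 8 11 12 1)| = 8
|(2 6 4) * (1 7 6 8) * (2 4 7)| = 6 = |(1 2 8)(6 7)|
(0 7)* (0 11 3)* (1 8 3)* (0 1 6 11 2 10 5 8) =[7, 0, 10, 1, 4, 8, 11, 2, 3, 9, 5, 6] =(0 7 2 10 5 8 3 1)(6 11)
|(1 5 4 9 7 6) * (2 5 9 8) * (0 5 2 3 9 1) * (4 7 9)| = 12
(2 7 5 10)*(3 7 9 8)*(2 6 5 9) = (3 7 9 8)(5 10 6) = [0, 1, 2, 7, 4, 10, 5, 9, 3, 8, 6]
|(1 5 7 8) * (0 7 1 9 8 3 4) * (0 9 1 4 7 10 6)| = |(0 10 6)(1 5 4 9 8)(3 7)| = 30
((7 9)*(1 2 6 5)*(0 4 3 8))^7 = (0 8 3 4)(1 5 6 2)(7 9)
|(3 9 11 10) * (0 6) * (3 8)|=10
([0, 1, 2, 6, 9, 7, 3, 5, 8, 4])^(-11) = [0, 1, 2, 6, 9, 7, 3, 5, 8, 4]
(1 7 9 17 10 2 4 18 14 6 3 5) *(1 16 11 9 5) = (1 7 5 16 11 9 17 10 2 4 18 14 6 3) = [0, 7, 4, 1, 18, 16, 3, 5, 8, 17, 2, 9, 12, 13, 6, 15, 11, 10, 14]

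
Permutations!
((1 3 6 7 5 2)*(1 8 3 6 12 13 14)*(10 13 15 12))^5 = (1 8)(2 14)(3 6)(5 13)(7 10)(12 15)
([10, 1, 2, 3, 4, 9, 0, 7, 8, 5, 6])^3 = (10)(5 9)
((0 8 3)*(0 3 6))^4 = (0 8 6)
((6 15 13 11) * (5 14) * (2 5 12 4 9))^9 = (2 12)(4 5)(6 15 13 11)(9 14)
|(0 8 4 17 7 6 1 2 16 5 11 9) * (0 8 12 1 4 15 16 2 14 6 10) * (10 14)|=|(0 12 1 10)(4 17 7 14 6)(5 11 9 8 15 16)|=60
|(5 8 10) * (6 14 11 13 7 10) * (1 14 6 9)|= |(1 14 11 13 7 10 5 8 9)|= 9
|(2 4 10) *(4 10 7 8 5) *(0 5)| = |(0 5 4 7 8)(2 10)| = 10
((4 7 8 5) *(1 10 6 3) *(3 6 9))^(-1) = (1 3 9 10)(4 5 8 7)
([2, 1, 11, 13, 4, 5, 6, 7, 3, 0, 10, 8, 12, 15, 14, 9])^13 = (0 13 11 9 3 2 15 8)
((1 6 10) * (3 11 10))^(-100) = (11)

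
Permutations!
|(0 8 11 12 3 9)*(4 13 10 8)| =9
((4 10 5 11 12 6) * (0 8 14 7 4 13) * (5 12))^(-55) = (0 13 6 12 10 4 7 14 8)(5 11)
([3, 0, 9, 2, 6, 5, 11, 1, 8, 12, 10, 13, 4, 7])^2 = (0 2 12 6 13 1 3 9 4 11 7)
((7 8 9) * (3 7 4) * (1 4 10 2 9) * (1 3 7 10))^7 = ((1 4 7 8 3 10 2 9))^7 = (1 9 2 10 3 8 7 4)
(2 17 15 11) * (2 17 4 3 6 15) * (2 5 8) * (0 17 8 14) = (0 17 5 14)(2 4 3 6 15 11 8) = [17, 1, 4, 6, 3, 14, 15, 7, 2, 9, 10, 8, 12, 13, 0, 11, 16, 5]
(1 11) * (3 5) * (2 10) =(1 11)(2 10)(3 5) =[0, 11, 10, 5, 4, 3, 6, 7, 8, 9, 2, 1]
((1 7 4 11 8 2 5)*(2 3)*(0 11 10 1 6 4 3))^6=((0 11 8)(1 7 3 2 5 6 4 10))^6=(11)(1 4 5 3)(2 7 10 6)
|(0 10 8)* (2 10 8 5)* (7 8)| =|(0 7 8)(2 10 5)| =3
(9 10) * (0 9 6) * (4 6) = [9, 1, 2, 3, 6, 5, 0, 7, 8, 10, 4] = (0 9 10 4 6)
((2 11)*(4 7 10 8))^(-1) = ((2 11)(4 7 10 8))^(-1) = (2 11)(4 8 10 7)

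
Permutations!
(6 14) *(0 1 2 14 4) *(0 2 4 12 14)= [1, 4, 0, 3, 2, 5, 12, 7, 8, 9, 10, 11, 14, 13, 6]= (0 1 4 2)(6 12 14)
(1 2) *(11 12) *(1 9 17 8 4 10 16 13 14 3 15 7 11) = (1 2 9 17 8 4 10 16 13 14 3 15 7 11 12) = [0, 2, 9, 15, 10, 5, 6, 11, 4, 17, 16, 12, 1, 14, 3, 7, 13, 8]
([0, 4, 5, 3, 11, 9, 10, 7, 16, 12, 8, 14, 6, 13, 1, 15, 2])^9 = (1 4 11 14)(2 5 9 12 6 10 8 16)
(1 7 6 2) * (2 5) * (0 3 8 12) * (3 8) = [8, 7, 1, 3, 4, 2, 5, 6, 12, 9, 10, 11, 0] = (0 8 12)(1 7 6 5 2)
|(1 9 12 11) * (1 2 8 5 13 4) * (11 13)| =20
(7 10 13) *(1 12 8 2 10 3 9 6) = [0, 12, 10, 9, 4, 5, 1, 3, 2, 6, 13, 11, 8, 7] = (1 12 8 2 10 13 7 3 9 6)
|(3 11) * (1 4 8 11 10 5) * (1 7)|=|(1 4 8 11 3 10 5 7)|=8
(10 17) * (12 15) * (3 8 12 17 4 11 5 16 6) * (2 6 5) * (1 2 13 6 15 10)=(1 2 15 17)(3 8 12 10 4 11 13 6)(5 16)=[0, 2, 15, 8, 11, 16, 3, 7, 12, 9, 4, 13, 10, 6, 14, 17, 5, 1]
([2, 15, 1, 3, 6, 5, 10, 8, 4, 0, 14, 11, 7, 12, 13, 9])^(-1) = [9, 2, 0, 3, 8, 5, 4, 12, 7, 15, 6, 11, 13, 14, 10, 1]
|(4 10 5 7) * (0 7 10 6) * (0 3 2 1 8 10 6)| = 21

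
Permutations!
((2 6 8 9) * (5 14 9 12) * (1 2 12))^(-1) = (1 8 6 2)(5 12 9 14)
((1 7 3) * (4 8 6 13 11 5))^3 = (4 13)(5 6)(8 11)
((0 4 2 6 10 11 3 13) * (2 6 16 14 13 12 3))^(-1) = (0 13 14 16 2 11 10 6 4)(3 12)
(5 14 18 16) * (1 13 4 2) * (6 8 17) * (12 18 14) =(1 13 4 2)(5 12 18 16)(6 8 17) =[0, 13, 1, 3, 2, 12, 8, 7, 17, 9, 10, 11, 18, 4, 14, 15, 5, 6, 16]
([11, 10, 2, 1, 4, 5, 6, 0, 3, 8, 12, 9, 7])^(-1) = (0 7 12 10 1 3 8 9 11)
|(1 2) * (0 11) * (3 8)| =2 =|(0 11)(1 2)(3 8)|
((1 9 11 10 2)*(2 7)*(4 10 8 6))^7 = (1 7 4 8 9 2 10 6 11)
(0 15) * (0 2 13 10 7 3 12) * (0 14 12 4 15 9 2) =(0 9 2 13 10 7 3 4 15)(12 14) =[9, 1, 13, 4, 15, 5, 6, 3, 8, 2, 7, 11, 14, 10, 12, 0]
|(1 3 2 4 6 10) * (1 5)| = |(1 3 2 4 6 10 5)| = 7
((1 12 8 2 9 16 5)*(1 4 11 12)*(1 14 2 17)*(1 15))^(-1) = ((1 14 2 9 16 5 4 11 12 8 17 15))^(-1) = (1 15 17 8 12 11 4 5 16 9 2 14)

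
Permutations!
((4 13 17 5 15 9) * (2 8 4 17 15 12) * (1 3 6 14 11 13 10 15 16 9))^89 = ((1 3 6 14 11 13 16 9 17 5 12 2 8 4 10 15))^89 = (1 5 6 2 11 4 16 15 17 3 12 14 8 13 10 9)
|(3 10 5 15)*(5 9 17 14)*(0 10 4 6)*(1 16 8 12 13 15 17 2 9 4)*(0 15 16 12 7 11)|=78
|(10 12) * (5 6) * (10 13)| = 6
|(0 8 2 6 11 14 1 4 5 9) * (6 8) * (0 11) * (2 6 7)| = |(0 7 2 8 6)(1 4 5 9 11 14)| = 30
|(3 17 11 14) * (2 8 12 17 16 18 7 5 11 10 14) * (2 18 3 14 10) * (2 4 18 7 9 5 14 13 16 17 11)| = |(2 8 12 11 7 14 13 16 3 17 4 18 9 5)| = 14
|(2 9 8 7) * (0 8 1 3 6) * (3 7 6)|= 12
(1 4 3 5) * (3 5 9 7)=(1 4 5)(3 9 7)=[0, 4, 2, 9, 5, 1, 6, 3, 8, 7]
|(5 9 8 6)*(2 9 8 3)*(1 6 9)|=7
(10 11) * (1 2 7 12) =(1 2 7 12)(10 11) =[0, 2, 7, 3, 4, 5, 6, 12, 8, 9, 11, 10, 1]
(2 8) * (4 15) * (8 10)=(2 10 8)(4 15)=[0, 1, 10, 3, 15, 5, 6, 7, 2, 9, 8, 11, 12, 13, 14, 4]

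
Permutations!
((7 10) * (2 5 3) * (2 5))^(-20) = ((3 5)(7 10))^(-20) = (10)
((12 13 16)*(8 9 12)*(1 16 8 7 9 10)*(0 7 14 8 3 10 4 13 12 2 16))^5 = (0 14 10 2 13 7 8 1 16 3 9 4) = ((0 7 9 2 16 14 8 4 13 3 10 1))^5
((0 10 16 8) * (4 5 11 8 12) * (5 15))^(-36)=(16)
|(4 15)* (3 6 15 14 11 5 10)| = 8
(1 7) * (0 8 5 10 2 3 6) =(0 8 5 10 2 3 6)(1 7) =[8, 7, 3, 6, 4, 10, 0, 1, 5, 9, 2]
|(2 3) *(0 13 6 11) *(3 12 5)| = 4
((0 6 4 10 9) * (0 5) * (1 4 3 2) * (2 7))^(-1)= (0 5 9 10 4 1 2 7 3 6)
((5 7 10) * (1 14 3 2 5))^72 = (1 3 5 10 14 2 7)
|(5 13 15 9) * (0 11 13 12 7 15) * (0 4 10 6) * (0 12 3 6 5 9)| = |(0 11 13 4 10 5 3 6 12 7 15)| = 11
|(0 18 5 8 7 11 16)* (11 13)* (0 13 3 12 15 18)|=21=|(3 12 15 18 5 8 7)(11 16 13)|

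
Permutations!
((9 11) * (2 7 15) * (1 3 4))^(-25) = ((1 3 4)(2 7 15)(9 11))^(-25) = (1 4 3)(2 15 7)(9 11)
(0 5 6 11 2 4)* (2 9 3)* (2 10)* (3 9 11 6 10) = [5, 1, 4, 3, 0, 10, 6, 7, 8, 9, 2, 11] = (11)(0 5 10 2 4)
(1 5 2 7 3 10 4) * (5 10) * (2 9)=(1 10 4)(2 7 3 5 9)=[0, 10, 7, 5, 1, 9, 6, 3, 8, 2, 4]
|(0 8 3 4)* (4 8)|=|(0 4)(3 8)|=2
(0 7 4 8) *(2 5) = (0 7 4 8)(2 5) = [7, 1, 5, 3, 8, 2, 6, 4, 0]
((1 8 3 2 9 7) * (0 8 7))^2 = ((0 8 3 2 9)(1 7))^2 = (0 3 9 8 2)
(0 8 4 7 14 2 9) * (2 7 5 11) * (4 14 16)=(0 8 14 7 16 4 5 11 2 9)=[8, 1, 9, 3, 5, 11, 6, 16, 14, 0, 10, 2, 12, 13, 7, 15, 4]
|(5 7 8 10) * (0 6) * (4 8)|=10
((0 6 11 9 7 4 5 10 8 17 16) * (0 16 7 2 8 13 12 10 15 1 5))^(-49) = (0 8 6 17 11 7 9 4 2)(1 15 5)(10 12 13)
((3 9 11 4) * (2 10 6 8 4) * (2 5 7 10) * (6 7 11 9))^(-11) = (3 6 8 4)(5 11)(7 10)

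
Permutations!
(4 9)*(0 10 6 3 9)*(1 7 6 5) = (0 10 5 1 7 6 3 9 4) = [10, 7, 2, 9, 0, 1, 3, 6, 8, 4, 5]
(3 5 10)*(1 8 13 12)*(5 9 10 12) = [0, 8, 2, 9, 4, 12, 6, 7, 13, 10, 3, 11, 1, 5] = (1 8 13 5 12)(3 9 10)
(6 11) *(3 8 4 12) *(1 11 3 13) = (1 11 6 3 8 4 12 13) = [0, 11, 2, 8, 12, 5, 3, 7, 4, 9, 10, 6, 13, 1]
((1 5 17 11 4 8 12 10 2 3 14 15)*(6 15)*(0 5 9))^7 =((0 5 17 11 4 8 12 10 2 3 14 6 15 1 9))^7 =(0 10 9 12 1 8 15 4 6 11 14 17 3 5 2)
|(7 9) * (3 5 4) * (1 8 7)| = 12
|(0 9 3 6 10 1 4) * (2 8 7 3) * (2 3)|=|(0 9 3 6 10 1 4)(2 8 7)|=21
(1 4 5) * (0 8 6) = [8, 4, 2, 3, 5, 1, 0, 7, 6] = (0 8 6)(1 4 5)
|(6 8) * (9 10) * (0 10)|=|(0 10 9)(6 8)|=6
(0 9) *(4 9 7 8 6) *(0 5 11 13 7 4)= (0 4 9 5 11 13 7 8 6)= [4, 1, 2, 3, 9, 11, 0, 8, 6, 5, 10, 13, 12, 7]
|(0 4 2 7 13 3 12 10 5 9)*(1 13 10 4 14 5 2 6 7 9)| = 13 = |(0 14 5 1 13 3 12 4 6 7 10 2 9)|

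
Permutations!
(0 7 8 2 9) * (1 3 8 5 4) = (0 7 5 4 1 3 8 2 9) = [7, 3, 9, 8, 1, 4, 6, 5, 2, 0]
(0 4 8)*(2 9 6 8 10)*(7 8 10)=(0 4 7 8)(2 9 6 10)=[4, 1, 9, 3, 7, 5, 10, 8, 0, 6, 2]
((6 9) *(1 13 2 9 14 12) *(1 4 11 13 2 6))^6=(14)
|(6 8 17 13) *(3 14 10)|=|(3 14 10)(6 8 17 13)|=12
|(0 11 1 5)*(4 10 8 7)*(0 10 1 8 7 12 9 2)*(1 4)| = |(0 11 8 12 9 2)(1 5 10 7)| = 12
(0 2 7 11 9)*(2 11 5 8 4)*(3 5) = (0 11 9)(2 7 3 5 8 4) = [11, 1, 7, 5, 2, 8, 6, 3, 4, 0, 10, 9]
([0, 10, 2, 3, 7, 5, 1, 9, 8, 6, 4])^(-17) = [0, 10, 2, 3, 7, 5, 1, 9, 8, 6, 4]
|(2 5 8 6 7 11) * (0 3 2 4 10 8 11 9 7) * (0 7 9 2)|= 8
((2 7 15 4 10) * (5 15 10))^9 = ((2 7 10)(4 5 15))^9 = (15)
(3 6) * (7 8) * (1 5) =(1 5)(3 6)(7 8) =[0, 5, 2, 6, 4, 1, 3, 8, 7]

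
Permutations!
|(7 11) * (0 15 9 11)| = |(0 15 9 11 7)| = 5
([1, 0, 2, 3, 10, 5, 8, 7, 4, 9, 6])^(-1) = (0 1)(4 8 6 10)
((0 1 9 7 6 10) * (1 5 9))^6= (10)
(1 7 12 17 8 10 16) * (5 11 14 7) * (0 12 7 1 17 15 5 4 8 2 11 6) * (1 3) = (0 12 15 5 6)(1 4 8 10 16 17 2 11 14 3) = [12, 4, 11, 1, 8, 6, 0, 7, 10, 9, 16, 14, 15, 13, 3, 5, 17, 2]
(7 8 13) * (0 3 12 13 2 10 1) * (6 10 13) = (0 3 12 6 10 1)(2 13 7 8) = [3, 0, 13, 12, 4, 5, 10, 8, 2, 9, 1, 11, 6, 7]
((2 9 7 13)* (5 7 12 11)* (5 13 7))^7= (2 12 13 9 11)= ((2 9 12 11 13))^7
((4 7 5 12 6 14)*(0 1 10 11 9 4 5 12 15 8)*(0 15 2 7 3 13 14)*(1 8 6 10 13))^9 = ((0 8 15 6)(1 13 14 5 2 7 12 10 11 9 4 3))^9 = (0 8 15 6)(1 9 12 5)(2 13 4 10)(3 11 7 14)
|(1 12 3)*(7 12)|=4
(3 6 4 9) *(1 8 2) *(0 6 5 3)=(0 6 4 9)(1 8 2)(3 5)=[6, 8, 1, 5, 9, 3, 4, 7, 2, 0]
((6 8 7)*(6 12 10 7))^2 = ((6 8)(7 12 10))^2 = (7 10 12)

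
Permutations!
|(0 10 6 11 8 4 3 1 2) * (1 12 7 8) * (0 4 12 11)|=15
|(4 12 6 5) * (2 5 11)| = |(2 5 4 12 6 11)| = 6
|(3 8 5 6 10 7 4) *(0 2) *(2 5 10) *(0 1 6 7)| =|(0 5 7 4 3 8 10)(1 6 2)| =21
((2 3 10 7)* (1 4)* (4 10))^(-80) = (1 3 7)(2 10 4)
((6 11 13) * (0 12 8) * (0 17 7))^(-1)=(0 7 17 8 12)(6 13 11)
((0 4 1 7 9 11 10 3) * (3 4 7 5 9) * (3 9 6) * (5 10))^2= (0 9 5 3 7 11 6)(1 4 10)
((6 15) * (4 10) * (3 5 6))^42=(3 6)(5 15)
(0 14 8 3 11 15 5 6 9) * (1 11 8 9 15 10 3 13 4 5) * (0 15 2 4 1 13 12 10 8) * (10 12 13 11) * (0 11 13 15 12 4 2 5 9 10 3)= (0 14 10)(1 3 11 8 15 13)(4 9 12)(5 6)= [14, 3, 2, 11, 9, 6, 5, 7, 15, 12, 0, 8, 4, 1, 10, 13]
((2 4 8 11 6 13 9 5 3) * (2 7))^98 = ((2 4 8 11 6 13 9 5 3 7))^98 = (2 3 9 6 8)(4 7 5 13 11)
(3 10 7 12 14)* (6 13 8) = [0, 1, 2, 10, 4, 5, 13, 12, 6, 9, 7, 11, 14, 8, 3] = (3 10 7 12 14)(6 13 8)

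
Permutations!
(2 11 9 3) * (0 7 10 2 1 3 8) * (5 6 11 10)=(0 7 5 6 11 9 8)(1 3)(2 10)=[7, 3, 10, 1, 4, 6, 11, 5, 0, 8, 2, 9]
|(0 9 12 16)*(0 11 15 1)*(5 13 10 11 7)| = 11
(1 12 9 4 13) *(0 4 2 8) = (0 4 13 1 12 9 2 8) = [4, 12, 8, 3, 13, 5, 6, 7, 0, 2, 10, 11, 9, 1]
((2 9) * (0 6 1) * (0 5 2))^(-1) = (0 9 2 5 1 6)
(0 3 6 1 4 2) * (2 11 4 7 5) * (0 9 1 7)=(0 3 6 7 5 2 9 1)(4 11)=[3, 0, 9, 6, 11, 2, 7, 5, 8, 1, 10, 4]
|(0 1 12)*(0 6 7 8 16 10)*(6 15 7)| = 8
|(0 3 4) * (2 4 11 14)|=|(0 3 11 14 2 4)|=6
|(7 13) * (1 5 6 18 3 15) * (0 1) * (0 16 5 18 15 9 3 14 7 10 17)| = |(0 1 18 14 7 13 10 17)(3 9)(5 6 15 16)| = 8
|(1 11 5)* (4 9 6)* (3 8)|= |(1 11 5)(3 8)(4 9 6)|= 6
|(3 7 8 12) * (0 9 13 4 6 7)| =9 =|(0 9 13 4 6 7 8 12 3)|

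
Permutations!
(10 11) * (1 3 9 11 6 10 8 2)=(1 3 9 11 8 2)(6 10)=[0, 3, 1, 9, 4, 5, 10, 7, 2, 11, 6, 8]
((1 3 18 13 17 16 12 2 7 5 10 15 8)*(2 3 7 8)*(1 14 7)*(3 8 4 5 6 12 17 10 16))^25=(2 3)(4 18)(5 13)(10 16)(15 17)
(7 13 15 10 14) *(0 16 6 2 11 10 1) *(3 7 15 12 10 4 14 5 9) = (0 16 6 2 11 4 14 15 1)(3 7 13 12 10 5 9) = [16, 0, 11, 7, 14, 9, 2, 13, 8, 3, 5, 4, 10, 12, 15, 1, 6]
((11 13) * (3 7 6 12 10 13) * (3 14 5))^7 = (3 14 13 12 7 5 11 10 6)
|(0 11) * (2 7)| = |(0 11)(2 7)| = 2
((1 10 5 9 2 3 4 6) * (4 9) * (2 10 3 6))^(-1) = (1 6 2 4 5 10 9 3)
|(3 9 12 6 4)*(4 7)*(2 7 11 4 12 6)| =|(2 7 12)(3 9 6 11 4)| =15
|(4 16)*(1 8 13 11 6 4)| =7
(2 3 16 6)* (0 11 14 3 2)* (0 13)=(0 11 14 3 16 6 13)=[11, 1, 2, 16, 4, 5, 13, 7, 8, 9, 10, 14, 12, 0, 3, 15, 6]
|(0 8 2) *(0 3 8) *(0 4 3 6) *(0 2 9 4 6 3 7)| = 8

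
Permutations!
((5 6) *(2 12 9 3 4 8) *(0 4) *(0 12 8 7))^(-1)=(0 7 4)(2 8)(3 9 12)(5 6)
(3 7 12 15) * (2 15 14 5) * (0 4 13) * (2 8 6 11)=(0 4 13)(2 15 3 7 12 14 5 8 6 11)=[4, 1, 15, 7, 13, 8, 11, 12, 6, 9, 10, 2, 14, 0, 5, 3]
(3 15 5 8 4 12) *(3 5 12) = (3 15 12 5 8 4) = [0, 1, 2, 15, 3, 8, 6, 7, 4, 9, 10, 11, 5, 13, 14, 12]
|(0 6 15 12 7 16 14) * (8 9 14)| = 9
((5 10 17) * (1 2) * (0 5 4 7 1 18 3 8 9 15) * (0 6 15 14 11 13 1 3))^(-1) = ((0 5 10 17 4 7 3 8 9 14 11 13 1 2 18)(6 15))^(-1) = (0 18 2 1 13 11 14 9 8 3 7 4 17 10 5)(6 15)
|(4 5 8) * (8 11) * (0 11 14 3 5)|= 12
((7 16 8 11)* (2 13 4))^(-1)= ((2 13 4)(7 16 8 11))^(-1)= (2 4 13)(7 11 8 16)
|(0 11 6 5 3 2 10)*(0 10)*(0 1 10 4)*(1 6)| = 20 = |(0 11 1 10 4)(2 6 5 3)|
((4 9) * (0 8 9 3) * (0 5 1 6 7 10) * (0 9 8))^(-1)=((1 6 7 10 9 4 3 5))^(-1)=(1 5 3 4 9 10 7 6)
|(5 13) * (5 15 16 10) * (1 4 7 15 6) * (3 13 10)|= 8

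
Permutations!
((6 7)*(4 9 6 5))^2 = (4 6 5 9 7)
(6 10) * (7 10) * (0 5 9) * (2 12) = [5, 1, 12, 3, 4, 9, 7, 10, 8, 0, 6, 11, 2] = (0 5 9)(2 12)(6 7 10)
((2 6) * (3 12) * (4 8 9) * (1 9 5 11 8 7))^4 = (12)(5 11 8) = ((1 9 4 7)(2 6)(3 12)(5 11 8))^4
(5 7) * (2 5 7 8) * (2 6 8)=(2 5)(6 8)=[0, 1, 5, 3, 4, 2, 8, 7, 6]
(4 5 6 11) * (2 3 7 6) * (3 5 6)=[0, 1, 5, 7, 6, 2, 11, 3, 8, 9, 10, 4]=(2 5)(3 7)(4 6 11)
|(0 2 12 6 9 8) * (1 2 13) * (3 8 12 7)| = |(0 13 1 2 7 3 8)(6 9 12)| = 21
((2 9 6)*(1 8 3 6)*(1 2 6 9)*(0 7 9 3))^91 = (0 7 9 2 1 8)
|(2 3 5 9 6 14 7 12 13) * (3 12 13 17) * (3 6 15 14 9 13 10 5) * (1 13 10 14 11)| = 18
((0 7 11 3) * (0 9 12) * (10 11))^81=(0 3 7 9 10 12 11)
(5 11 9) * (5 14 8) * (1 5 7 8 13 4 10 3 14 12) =(1 5 11 9 12)(3 14 13 4 10)(7 8) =[0, 5, 2, 14, 10, 11, 6, 8, 7, 12, 3, 9, 1, 4, 13]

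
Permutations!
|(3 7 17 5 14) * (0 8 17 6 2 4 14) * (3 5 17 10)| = 10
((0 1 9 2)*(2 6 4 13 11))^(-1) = (0 2 11 13 4 6 9 1)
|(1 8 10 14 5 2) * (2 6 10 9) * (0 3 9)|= 12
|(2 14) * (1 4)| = 2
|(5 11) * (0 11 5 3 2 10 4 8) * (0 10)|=12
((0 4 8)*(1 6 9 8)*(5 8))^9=((0 4 1 6 9 5 8))^9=(0 1 9 8 4 6 5)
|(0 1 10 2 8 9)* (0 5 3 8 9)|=|(0 1 10 2 9 5 3 8)|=8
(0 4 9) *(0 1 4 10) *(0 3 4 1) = (0 10 3 4 9) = [10, 1, 2, 4, 9, 5, 6, 7, 8, 0, 3]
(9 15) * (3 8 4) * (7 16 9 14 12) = (3 8 4)(7 16 9 15 14 12) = [0, 1, 2, 8, 3, 5, 6, 16, 4, 15, 10, 11, 7, 13, 12, 14, 9]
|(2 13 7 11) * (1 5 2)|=6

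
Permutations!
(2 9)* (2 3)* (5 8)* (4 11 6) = (2 9 3)(4 11 6)(5 8) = [0, 1, 9, 2, 11, 8, 4, 7, 5, 3, 10, 6]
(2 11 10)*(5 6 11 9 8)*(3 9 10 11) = (11)(2 10)(3 9 8 5 6) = [0, 1, 10, 9, 4, 6, 3, 7, 5, 8, 2, 11]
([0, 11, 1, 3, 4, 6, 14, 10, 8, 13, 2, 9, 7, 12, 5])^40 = [0, 1, 2, 3, 4, 6, 14, 7, 8, 9, 10, 11, 12, 13, 5]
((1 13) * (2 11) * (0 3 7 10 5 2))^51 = (0 7 5 11 3 10 2)(1 13)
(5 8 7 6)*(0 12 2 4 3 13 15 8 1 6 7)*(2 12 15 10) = (0 15 8)(1 6 5)(2 4 3 13 10) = [15, 6, 4, 13, 3, 1, 5, 7, 0, 9, 2, 11, 12, 10, 14, 8]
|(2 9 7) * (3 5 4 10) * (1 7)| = 4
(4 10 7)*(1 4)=(1 4 10 7)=[0, 4, 2, 3, 10, 5, 6, 1, 8, 9, 7]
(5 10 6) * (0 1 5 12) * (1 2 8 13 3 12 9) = [2, 5, 8, 12, 4, 10, 9, 7, 13, 1, 6, 11, 0, 3] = (0 2 8 13 3 12)(1 5 10 6 9)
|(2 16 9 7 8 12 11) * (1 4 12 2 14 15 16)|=11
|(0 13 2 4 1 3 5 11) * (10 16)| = |(0 13 2 4 1 3 5 11)(10 16)| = 8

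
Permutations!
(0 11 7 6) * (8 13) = (0 11 7 6)(8 13) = [11, 1, 2, 3, 4, 5, 0, 6, 13, 9, 10, 7, 12, 8]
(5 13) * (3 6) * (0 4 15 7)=[4, 1, 2, 6, 15, 13, 3, 0, 8, 9, 10, 11, 12, 5, 14, 7]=(0 4 15 7)(3 6)(5 13)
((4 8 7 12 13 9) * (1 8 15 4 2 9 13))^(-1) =(1 12 7 8)(2 9)(4 15)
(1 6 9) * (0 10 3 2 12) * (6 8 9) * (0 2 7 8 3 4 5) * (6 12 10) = (0 6 12 2 10 4 5)(1 3 7 8 9) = [6, 3, 10, 7, 5, 0, 12, 8, 9, 1, 4, 11, 2]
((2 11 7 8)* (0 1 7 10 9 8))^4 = (0 1 7)(2 8 9 10 11)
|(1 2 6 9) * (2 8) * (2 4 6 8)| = |(1 2 8 4 6 9)| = 6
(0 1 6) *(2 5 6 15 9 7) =(0 1 15 9 7 2 5 6) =[1, 15, 5, 3, 4, 6, 0, 2, 8, 7, 10, 11, 12, 13, 14, 9]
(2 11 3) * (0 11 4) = (0 11 3 2 4) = [11, 1, 4, 2, 0, 5, 6, 7, 8, 9, 10, 3]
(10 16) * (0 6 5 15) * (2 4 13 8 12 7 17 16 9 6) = (0 2 4 13 8 12 7 17 16 10 9 6 5 15) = [2, 1, 4, 3, 13, 15, 5, 17, 12, 6, 9, 11, 7, 8, 14, 0, 10, 16]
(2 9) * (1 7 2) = (1 7 2 9) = [0, 7, 9, 3, 4, 5, 6, 2, 8, 1]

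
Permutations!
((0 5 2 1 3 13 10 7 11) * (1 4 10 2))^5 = ((0 5 1 3 13 2 4 10 7 11))^5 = (0 2)(1 10)(3 7)(4 5)(11 13)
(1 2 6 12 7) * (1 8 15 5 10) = (1 2 6 12 7 8 15 5 10) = [0, 2, 6, 3, 4, 10, 12, 8, 15, 9, 1, 11, 7, 13, 14, 5]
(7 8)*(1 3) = [0, 3, 2, 1, 4, 5, 6, 8, 7] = (1 3)(7 8)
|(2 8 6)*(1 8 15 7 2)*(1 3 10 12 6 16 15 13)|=|(1 8 16 15 7 2 13)(3 10 12 6)|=28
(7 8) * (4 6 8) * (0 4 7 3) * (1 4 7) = [7, 4, 2, 0, 6, 5, 8, 1, 3] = (0 7 1 4 6 8 3)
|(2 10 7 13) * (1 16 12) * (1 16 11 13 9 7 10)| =|(1 11 13 2)(7 9)(12 16)| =4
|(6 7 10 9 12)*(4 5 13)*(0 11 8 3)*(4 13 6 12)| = |(13)(0 11 8 3)(4 5 6 7 10 9)| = 12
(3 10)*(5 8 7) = [0, 1, 2, 10, 4, 8, 6, 5, 7, 9, 3] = (3 10)(5 8 7)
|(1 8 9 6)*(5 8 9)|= |(1 9 6)(5 8)|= 6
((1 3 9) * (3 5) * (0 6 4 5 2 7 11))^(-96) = (0 3 7 4 1)(2 6 9 11 5)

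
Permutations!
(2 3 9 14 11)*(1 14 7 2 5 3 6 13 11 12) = [0, 14, 6, 9, 4, 3, 13, 2, 8, 7, 10, 5, 1, 11, 12] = (1 14 12)(2 6 13 11 5 3 9 7)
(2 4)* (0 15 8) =[15, 1, 4, 3, 2, 5, 6, 7, 0, 9, 10, 11, 12, 13, 14, 8] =(0 15 8)(2 4)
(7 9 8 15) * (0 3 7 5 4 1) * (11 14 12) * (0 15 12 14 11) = (0 3 7 9 8 12)(1 15 5 4) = [3, 15, 2, 7, 1, 4, 6, 9, 12, 8, 10, 11, 0, 13, 14, 5]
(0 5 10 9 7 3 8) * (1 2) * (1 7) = (0 5 10 9 1 2 7 3 8) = [5, 2, 7, 8, 4, 10, 6, 3, 0, 1, 9]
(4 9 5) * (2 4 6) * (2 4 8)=(2 8)(4 9 5 6)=[0, 1, 8, 3, 9, 6, 4, 7, 2, 5]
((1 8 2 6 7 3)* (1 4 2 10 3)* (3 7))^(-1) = (1 7 10 8)(2 4 3 6) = ((1 8 10 7)(2 6 3 4))^(-1)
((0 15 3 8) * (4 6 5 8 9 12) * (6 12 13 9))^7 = ((0 15 3 6 5 8)(4 12)(9 13))^7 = (0 15 3 6 5 8)(4 12)(9 13)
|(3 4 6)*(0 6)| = 4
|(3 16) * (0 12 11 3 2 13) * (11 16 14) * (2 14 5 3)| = 14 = |(0 12 16 14 11 2 13)(3 5)|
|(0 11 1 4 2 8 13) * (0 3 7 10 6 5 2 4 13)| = 11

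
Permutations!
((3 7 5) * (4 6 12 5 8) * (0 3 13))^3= (0 8 12)(3 4 5)(6 13 7)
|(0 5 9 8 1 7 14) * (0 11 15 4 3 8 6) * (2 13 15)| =20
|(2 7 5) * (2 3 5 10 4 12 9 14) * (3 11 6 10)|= |(2 7 3 5 11 6 10 4 12 9 14)|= 11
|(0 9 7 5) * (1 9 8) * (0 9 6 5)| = |(0 8 1 6 5 9 7)| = 7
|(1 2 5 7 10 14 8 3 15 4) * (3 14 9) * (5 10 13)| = |(1 2 10 9 3 15 4)(5 7 13)(8 14)| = 42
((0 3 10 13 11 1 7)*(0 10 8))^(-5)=(13)(0 3 8)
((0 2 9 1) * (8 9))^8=((0 2 8 9 1))^8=(0 9 2 1 8)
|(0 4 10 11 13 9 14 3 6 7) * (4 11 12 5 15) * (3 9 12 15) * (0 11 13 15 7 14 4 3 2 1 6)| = |(0 13 12 5 2 1 6 14 9 4 10 7 11 15 3)| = 15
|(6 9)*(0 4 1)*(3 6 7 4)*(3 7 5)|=4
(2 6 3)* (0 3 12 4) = (0 3 2 6 12 4) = [3, 1, 6, 2, 0, 5, 12, 7, 8, 9, 10, 11, 4]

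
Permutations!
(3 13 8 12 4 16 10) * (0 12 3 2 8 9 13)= [12, 1, 8, 0, 16, 5, 6, 7, 3, 13, 2, 11, 4, 9, 14, 15, 10]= (0 12 4 16 10 2 8 3)(9 13)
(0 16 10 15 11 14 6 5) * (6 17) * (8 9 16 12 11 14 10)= (0 12 11 10 15 14 17 6 5)(8 9 16)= [12, 1, 2, 3, 4, 0, 5, 7, 9, 16, 15, 10, 11, 13, 17, 14, 8, 6]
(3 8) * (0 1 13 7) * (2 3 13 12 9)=[1, 12, 3, 8, 4, 5, 6, 0, 13, 2, 10, 11, 9, 7]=(0 1 12 9 2 3 8 13 7)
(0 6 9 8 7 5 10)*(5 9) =(0 6 5 10)(7 9 8) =[6, 1, 2, 3, 4, 10, 5, 9, 7, 8, 0]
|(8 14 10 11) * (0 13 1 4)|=4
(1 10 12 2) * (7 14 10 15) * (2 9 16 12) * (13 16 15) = [0, 13, 1, 3, 4, 5, 6, 14, 8, 15, 2, 11, 9, 16, 10, 7, 12] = (1 13 16 12 9 15 7 14 10 2)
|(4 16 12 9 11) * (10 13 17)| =|(4 16 12 9 11)(10 13 17)| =15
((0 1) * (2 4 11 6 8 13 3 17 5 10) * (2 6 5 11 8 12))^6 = (2 11 4 5 8 10 13 6 3 12 17) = ((0 1)(2 4 8 13 3 17 11 5 10 6 12))^6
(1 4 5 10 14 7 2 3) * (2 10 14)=[0, 4, 3, 1, 5, 14, 6, 10, 8, 9, 2, 11, 12, 13, 7]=(1 4 5 14 7 10 2 3)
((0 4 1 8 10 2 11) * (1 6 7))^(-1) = (0 11 2 10 8 1 7 6 4)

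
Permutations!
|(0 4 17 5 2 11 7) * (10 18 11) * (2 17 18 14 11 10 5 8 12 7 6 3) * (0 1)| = |(0 4 18 10 14 11 6 3 2 5 17 8 12 7 1)| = 15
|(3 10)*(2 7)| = 2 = |(2 7)(3 10)|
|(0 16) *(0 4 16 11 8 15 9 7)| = 6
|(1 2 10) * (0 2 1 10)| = 2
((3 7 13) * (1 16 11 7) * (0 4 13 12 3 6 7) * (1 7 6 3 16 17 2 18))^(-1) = ((0 4 13 3 7 12 16 11)(1 17 2 18))^(-1) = (0 11 16 12 7 3 13 4)(1 18 2 17)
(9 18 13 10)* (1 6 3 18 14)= (1 6 3 18 13 10 9 14)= [0, 6, 2, 18, 4, 5, 3, 7, 8, 14, 9, 11, 12, 10, 1, 15, 16, 17, 13]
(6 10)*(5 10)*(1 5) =(1 5 10 6) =[0, 5, 2, 3, 4, 10, 1, 7, 8, 9, 6]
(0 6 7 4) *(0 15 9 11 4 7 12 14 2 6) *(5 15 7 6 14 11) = (2 14)(4 7 6 12 11)(5 15 9) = [0, 1, 14, 3, 7, 15, 12, 6, 8, 5, 10, 4, 11, 13, 2, 9]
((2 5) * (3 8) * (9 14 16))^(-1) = (2 5)(3 8)(9 16 14)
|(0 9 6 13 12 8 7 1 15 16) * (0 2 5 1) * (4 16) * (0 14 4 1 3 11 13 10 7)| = 30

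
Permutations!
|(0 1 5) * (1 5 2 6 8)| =|(0 5)(1 2 6 8)| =4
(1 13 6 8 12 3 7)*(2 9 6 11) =(1 13 11 2 9 6 8 12 3 7) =[0, 13, 9, 7, 4, 5, 8, 1, 12, 6, 10, 2, 3, 11]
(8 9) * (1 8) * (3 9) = [0, 8, 2, 9, 4, 5, 6, 7, 3, 1] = (1 8 3 9)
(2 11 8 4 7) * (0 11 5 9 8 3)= (0 11 3)(2 5 9 8 4 7)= [11, 1, 5, 0, 7, 9, 6, 2, 4, 8, 10, 3]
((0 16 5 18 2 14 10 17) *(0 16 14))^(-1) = ((0 14 10 17 16 5 18 2))^(-1) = (0 2 18 5 16 17 10 14)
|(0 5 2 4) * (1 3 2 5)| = |(5)(0 1 3 2 4)| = 5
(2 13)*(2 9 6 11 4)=(2 13 9 6 11 4)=[0, 1, 13, 3, 2, 5, 11, 7, 8, 6, 10, 4, 12, 9]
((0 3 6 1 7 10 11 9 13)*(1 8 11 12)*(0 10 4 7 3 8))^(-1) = (0 6 3 1 12 10 13 9 11 8)(4 7)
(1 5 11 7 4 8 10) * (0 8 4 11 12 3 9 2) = (0 8 10 1 5 12 3 9 2)(7 11) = [8, 5, 0, 9, 4, 12, 6, 11, 10, 2, 1, 7, 3]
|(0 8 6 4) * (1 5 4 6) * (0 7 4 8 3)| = |(0 3)(1 5 8)(4 7)| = 6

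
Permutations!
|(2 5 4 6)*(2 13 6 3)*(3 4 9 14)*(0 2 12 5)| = |(0 2)(3 12 5 9 14)(6 13)| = 10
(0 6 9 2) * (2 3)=[6, 1, 0, 2, 4, 5, 9, 7, 8, 3]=(0 6 9 3 2)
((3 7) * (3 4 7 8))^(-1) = (3 8)(4 7)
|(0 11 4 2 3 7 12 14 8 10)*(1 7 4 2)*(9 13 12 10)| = |(0 11 2 3 4 1 7 10)(8 9 13 12 14)| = 40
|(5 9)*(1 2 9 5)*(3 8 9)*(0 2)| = 6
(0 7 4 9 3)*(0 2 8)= (0 7 4 9 3 2 8)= [7, 1, 8, 2, 9, 5, 6, 4, 0, 3]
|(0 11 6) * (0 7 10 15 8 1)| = |(0 11 6 7 10 15 8 1)| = 8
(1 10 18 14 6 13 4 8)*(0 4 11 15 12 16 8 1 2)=[4, 10, 0, 3, 1, 5, 13, 7, 2, 9, 18, 15, 16, 11, 6, 12, 8, 17, 14]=(0 4 1 10 18 14 6 13 11 15 12 16 8 2)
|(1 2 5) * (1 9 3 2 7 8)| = 12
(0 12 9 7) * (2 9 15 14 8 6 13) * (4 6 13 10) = (0 12 15 14 8 13 2 9 7)(4 6 10) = [12, 1, 9, 3, 6, 5, 10, 0, 13, 7, 4, 11, 15, 2, 8, 14]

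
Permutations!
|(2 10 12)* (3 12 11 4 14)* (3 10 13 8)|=|(2 13 8 3 12)(4 14 10 11)|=20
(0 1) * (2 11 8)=(0 1)(2 11 8)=[1, 0, 11, 3, 4, 5, 6, 7, 2, 9, 10, 8]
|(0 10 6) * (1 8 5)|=3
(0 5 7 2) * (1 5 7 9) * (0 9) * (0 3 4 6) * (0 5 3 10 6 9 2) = (0 7)(1 3 4 9)(5 10 6) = [7, 3, 2, 4, 9, 10, 5, 0, 8, 1, 6]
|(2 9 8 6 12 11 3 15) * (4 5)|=|(2 9 8 6 12 11 3 15)(4 5)|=8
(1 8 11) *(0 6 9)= (0 6 9)(1 8 11)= [6, 8, 2, 3, 4, 5, 9, 7, 11, 0, 10, 1]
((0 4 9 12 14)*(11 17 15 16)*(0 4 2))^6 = (4 12)(9 14)(11 15)(16 17)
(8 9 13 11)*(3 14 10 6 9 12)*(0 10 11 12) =(0 10 6 9 13 12 3 14 11 8) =[10, 1, 2, 14, 4, 5, 9, 7, 0, 13, 6, 8, 3, 12, 11]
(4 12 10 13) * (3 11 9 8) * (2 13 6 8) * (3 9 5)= [0, 1, 13, 11, 12, 3, 8, 7, 9, 2, 6, 5, 10, 4]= (2 13 4 12 10 6 8 9)(3 11 5)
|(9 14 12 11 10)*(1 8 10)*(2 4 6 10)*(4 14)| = |(1 8 2 14 12 11)(4 6 10 9)| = 12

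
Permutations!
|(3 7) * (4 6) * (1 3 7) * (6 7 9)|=4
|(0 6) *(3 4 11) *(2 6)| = 3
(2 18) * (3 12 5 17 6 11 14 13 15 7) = (2 18)(3 12 5 17 6 11 14 13 15 7) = [0, 1, 18, 12, 4, 17, 11, 3, 8, 9, 10, 14, 5, 15, 13, 7, 16, 6, 2]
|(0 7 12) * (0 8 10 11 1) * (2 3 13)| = 21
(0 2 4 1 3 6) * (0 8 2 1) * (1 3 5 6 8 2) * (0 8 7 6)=(0 3 7 6 2 4 8 1 5)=[3, 5, 4, 7, 8, 0, 2, 6, 1]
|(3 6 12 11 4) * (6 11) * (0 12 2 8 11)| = 8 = |(0 12 6 2 8 11 4 3)|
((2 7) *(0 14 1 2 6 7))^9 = (0 14 1 2)(6 7)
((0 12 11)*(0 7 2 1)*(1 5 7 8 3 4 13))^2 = ((0 12 11 8 3 4 13 1)(2 5 7))^2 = (0 11 3 13)(1 12 8 4)(2 7 5)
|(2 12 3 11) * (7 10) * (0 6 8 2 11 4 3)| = 10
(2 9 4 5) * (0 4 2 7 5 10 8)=(0 4 10 8)(2 9)(5 7)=[4, 1, 9, 3, 10, 7, 6, 5, 0, 2, 8]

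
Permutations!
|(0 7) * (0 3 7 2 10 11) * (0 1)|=10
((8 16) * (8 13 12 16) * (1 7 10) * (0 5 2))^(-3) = ((0 5 2)(1 7 10)(12 16 13))^(-3) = (16)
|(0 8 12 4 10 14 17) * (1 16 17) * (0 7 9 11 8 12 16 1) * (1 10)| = |(0 12 4 1 10 14)(7 9 11 8 16 17)| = 6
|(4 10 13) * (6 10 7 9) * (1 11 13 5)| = |(1 11 13 4 7 9 6 10 5)| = 9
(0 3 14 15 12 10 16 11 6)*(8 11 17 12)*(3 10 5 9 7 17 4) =(0 10 16 4 3 14 15 8 11 6)(5 9 7 17 12) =[10, 1, 2, 14, 3, 9, 0, 17, 11, 7, 16, 6, 5, 13, 15, 8, 4, 12]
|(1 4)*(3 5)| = 2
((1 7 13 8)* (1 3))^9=((1 7 13 8 3))^9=(1 3 8 13 7)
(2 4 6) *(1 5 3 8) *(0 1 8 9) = (0 1 5 3 9)(2 4 6) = [1, 5, 4, 9, 6, 3, 2, 7, 8, 0]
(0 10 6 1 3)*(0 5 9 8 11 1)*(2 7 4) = (0 10 6)(1 3 5 9 8 11)(2 7 4) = [10, 3, 7, 5, 2, 9, 0, 4, 11, 8, 6, 1]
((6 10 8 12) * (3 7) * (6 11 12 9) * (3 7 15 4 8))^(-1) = ((3 15 4 8 9 6 10)(11 12))^(-1) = (3 10 6 9 8 4 15)(11 12)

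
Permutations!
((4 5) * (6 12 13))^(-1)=((4 5)(6 12 13))^(-1)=(4 5)(6 13 12)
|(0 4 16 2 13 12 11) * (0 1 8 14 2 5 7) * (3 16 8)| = |(0 4 8 14 2 13 12 11 1 3 16 5 7)| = 13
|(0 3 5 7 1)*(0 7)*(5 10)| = 4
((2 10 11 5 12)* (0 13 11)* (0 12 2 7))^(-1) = (0 7 12 10 2 5 11 13) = ((0 13 11 5 2 10 12 7))^(-1)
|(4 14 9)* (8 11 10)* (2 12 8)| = |(2 12 8 11 10)(4 14 9)| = 15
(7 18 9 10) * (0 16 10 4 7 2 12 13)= [16, 1, 12, 3, 7, 5, 6, 18, 8, 4, 2, 11, 13, 0, 14, 15, 10, 17, 9]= (0 16 10 2 12 13)(4 7 18 9)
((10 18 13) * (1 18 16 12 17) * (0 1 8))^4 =(0 10 8 13 17 18 12 1 16)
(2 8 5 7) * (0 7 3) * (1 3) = (0 7 2 8 5 1 3) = [7, 3, 8, 0, 4, 1, 6, 2, 5]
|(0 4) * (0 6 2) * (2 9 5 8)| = |(0 4 6 9 5 8 2)| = 7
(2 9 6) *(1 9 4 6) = (1 9)(2 4 6) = [0, 9, 4, 3, 6, 5, 2, 7, 8, 1]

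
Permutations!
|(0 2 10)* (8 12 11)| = 3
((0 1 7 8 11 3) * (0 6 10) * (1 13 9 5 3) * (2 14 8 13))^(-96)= (0 9 8 6 7 2 5 11 10 13 14 3 1)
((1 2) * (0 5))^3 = ((0 5)(1 2))^3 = (0 5)(1 2)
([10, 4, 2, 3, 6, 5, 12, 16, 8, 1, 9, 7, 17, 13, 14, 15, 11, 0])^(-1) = [17, 9, 2, 3, 1, 5, 4, 11, 8, 10, 0, 16, 6, 13, 14, 15, 7, 12]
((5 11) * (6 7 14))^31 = (5 11)(6 7 14)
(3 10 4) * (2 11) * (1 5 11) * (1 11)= (1 5)(2 11)(3 10 4)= [0, 5, 11, 10, 3, 1, 6, 7, 8, 9, 4, 2]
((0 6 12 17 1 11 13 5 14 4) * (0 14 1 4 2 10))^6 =((0 6 12 17 4 14 2 10)(1 11 13 5))^6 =(0 2 4 12)(1 13)(5 11)(6 10 14 17)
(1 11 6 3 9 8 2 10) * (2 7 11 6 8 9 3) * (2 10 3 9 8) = (1 6 10)(2 3 9 8 7 11) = [0, 6, 3, 9, 4, 5, 10, 11, 7, 8, 1, 2]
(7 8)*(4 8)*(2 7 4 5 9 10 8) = (2 7 5 9 10 8 4) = [0, 1, 7, 3, 2, 9, 6, 5, 4, 10, 8]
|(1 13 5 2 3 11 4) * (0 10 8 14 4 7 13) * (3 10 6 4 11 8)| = |(0 6 4 1)(2 10 3 8 14 11 7 13 5)| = 36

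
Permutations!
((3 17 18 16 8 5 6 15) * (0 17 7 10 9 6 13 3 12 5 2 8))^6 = ((0 17 18 16)(2 8)(3 7 10 9 6 15 12 5 13))^6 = (0 18)(3 12 9)(5 6 7)(10 13 15)(16 17)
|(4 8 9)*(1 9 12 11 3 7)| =|(1 9 4 8 12 11 3 7)| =8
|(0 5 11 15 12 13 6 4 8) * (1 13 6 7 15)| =11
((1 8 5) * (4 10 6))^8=(1 5 8)(4 6 10)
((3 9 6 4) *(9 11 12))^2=((3 11 12 9 6 4))^2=(3 12 6)(4 11 9)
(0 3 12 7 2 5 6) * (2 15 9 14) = (0 3 12 7 15 9 14 2 5 6) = [3, 1, 5, 12, 4, 6, 0, 15, 8, 14, 10, 11, 7, 13, 2, 9]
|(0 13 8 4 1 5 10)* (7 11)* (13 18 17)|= 18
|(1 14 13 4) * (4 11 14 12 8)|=|(1 12 8 4)(11 14 13)|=12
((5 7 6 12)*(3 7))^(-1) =((3 7 6 12 5))^(-1) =(3 5 12 6 7)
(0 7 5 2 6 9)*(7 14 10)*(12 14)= (0 12 14 10 7 5 2 6 9)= [12, 1, 6, 3, 4, 2, 9, 5, 8, 0, 7, 11, 14, 13, 10]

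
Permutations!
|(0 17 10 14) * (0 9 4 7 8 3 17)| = |(3 17 10 14 9 4 7 8)| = 8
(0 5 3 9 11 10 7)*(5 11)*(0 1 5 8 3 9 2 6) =[11, 5, 6, 2, 4, 9, 0, 1, 3, 8, 7, 10] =(0 11 10 7 1 5 9 8 3 2 6)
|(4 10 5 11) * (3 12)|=4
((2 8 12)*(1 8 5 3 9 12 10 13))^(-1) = ((1 8 10 13)(2 5 3 9 12))^(-1) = (1 13 10 8)(2 12 9 3 5)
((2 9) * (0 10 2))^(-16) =((0 10 2 9))^(-16) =(10)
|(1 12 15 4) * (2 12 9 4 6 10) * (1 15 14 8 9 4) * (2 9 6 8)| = |(1 4 15 8 6 10 9)(2 12 14)| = 21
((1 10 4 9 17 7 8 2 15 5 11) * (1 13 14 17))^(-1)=(1 9 4 10)(2 8 7 17 14 13 11 5 15)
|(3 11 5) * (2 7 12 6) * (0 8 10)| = 12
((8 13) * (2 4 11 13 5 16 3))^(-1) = (2 3 16 5 8 13 11 4)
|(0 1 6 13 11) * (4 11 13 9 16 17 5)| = 9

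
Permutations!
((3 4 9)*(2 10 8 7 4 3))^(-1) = (2 9 4 7 8 10)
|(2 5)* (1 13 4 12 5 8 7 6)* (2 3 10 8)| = 10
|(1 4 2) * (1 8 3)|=5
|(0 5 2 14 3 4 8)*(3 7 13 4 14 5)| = 14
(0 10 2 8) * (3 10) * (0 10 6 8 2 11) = (0 3 6 8 10 11) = [3, 1, 2, 6, 4, 5, 8, 7, 10, 9, 11, 0]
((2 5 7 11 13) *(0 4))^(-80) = (13)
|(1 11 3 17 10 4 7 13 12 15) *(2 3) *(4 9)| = |(1 11 2 3 17 10 9 4 7 13 12 15)| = 12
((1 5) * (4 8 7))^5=((1 5)(4 8 7))^5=(1 5)(4 7 8)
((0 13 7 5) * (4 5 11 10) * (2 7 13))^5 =(13)(0 4 11 2 5 10 7)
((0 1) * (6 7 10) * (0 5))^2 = (0 5 1)(6 10 7)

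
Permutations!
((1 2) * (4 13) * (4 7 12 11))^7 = ((1 2)(4 13 7 12 11))^7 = (1 2)(4 7 11 13 12)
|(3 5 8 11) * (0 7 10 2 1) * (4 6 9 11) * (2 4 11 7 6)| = 8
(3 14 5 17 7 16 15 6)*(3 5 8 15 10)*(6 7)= (3 14 8 15 7 16 10)(5 17 6)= [0, 1, 2, 14, 4, 17, 5, 16, 15, 9, 3, 11, 12, 13, 8, 7, 10, 6]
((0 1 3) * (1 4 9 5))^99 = (0 5)(1 4)(3 9)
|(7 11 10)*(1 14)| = |(1 14)(7 11 10)| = 6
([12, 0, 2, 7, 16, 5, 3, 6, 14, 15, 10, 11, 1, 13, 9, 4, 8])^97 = (0 12 1)(3 7 6)(4 16 8 14 9 15)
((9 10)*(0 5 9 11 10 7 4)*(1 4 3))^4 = ((0 5 9 7 3 1 4)(10 11))^4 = (11)(0 3 5 1 9 4 7)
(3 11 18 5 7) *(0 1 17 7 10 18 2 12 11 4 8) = (0 1 17 7 3 4 8)(2 12 11)(5 10 18) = [1, 17, 12, 4, 8, 10, 6, 3, 0, 9, 18, 2, 11, 13, 14, 15, 16, 7, 5]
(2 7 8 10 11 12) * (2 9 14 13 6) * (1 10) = (1 10 11 12 9 14 13 6 2 7 8) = [0, 10, 7, 3, 4, 5, 2, 8, 1, 14, 11, 12, 9, 6, 13]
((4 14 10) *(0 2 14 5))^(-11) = ((0 2 14 10 4 5))^(-11) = (0 2 14 10 4 5)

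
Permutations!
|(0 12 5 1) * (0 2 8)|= 6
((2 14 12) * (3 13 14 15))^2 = (2 3 14)(12 15 13) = ((2 15 3 13 14 12))^2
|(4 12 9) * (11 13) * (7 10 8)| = 6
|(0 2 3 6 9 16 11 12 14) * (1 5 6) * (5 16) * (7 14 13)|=30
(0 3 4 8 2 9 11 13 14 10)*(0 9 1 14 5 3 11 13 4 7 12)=(0 11 4 8 2 1 14 10 9 13 5 3 7 12)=[11, 14, 1, 7, 8, 3, 6, 12, 2, 13, 9, 4, 0, 5, 10]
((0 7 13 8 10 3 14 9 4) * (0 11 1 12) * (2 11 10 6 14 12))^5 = (0 14 12 6 3 8 10 13 4 7 9)(1 11 2)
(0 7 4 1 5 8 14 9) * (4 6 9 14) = [7, 5, 2, 3, 1, 8, 9, 6, 4, 0, 10, 11, 12, 13, 14] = (14)(0 7 6 9)(1 5 8 4)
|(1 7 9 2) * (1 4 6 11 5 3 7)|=8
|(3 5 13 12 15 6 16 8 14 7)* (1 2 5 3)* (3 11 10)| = 33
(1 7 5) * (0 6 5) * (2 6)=(0 2 6 5 1 7)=[2, 7, 6, 3, 4, 1, 5, 0]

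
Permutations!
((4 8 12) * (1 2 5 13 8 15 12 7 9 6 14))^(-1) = ((1 2 5 13 8 7 9 6 14)(4 15 12))^(-1) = (1 14 6 9 7 8 13 5 2)(4 12 15)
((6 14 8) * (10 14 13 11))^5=(6 8 14 10 11 13)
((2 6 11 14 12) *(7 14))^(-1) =(2 12 14 7 11 6)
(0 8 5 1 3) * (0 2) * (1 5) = [8, 3, 0, 2, 4, 5, 6, 7, 1] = (0 8 1 3 2)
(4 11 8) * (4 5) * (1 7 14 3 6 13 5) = (1 7 14 3 6 13 5 4 11 8) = [0, 7, 2, 6, 11, 4, 13, 14, 1, 9, 10, 8, 12, 5, 3]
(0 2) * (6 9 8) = (0 2)(6 9 8) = [2, 1, 0, 3, 4, 5, 9, 7, 6, 8]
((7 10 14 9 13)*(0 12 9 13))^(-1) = (0 9 12)(7 13 14 10)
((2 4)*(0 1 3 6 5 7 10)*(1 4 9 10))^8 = (0 9 4 10 2)(1 5 3 7 6)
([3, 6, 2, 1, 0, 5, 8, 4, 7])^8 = [3, 6, 2, 1, 0, 5, 8, 4, 7]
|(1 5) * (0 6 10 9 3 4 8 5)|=|(0 6 10 9 3 4 8 5 1)|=9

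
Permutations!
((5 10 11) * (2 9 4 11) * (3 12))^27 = ((2 9 4 11 5 10)(3 12))^27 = (2 11)(3 12)(4 10)(5 9)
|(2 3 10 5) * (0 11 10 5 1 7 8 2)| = 9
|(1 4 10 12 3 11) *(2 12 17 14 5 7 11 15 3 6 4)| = |(1 2 12 6 4 10 17 14 5 7 11)(3 15)| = 22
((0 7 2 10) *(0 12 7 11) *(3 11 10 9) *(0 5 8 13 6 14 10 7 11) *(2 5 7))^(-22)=(0 9)(2 3)(5 10 8 12 13 11 6 7 14)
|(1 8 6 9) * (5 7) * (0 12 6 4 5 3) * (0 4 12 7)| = 5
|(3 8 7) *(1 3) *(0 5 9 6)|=|(0 5 9 6)(1 3 8 7)|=4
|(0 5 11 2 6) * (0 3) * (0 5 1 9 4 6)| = 9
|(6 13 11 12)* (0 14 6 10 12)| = |(0 14 6 13 11)(10 12)| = 10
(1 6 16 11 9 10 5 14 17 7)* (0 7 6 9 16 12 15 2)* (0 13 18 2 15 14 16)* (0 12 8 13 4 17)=[7, 9, 4, 3, 17, 16, 8, 1, 13, 10, 5, 12, 14, 18, 0, 15, 11, 6, 2]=(0 7 1 9 10 5 16 11 12 14)(2 4 17 6 8 13 18)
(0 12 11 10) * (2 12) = (0 2 12 11 10) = [2, 1, 12, 3, 4, 5, 6, 7, 8, 9, 0, 10, 11]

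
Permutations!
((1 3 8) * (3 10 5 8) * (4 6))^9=(1 10 5 8)(4 6)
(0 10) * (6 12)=[10, 1, 2, 3, 4, 5, 12, 7, 8, 9, 0, 11, 6]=(0 10)(6 12)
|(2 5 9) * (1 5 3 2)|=6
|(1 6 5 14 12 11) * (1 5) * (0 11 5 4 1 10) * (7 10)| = |(0 11 4 1 6 7 10)(5 14 12)| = 21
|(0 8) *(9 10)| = 2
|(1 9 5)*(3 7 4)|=3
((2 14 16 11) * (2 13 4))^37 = ((2 14 16 11 13 4))^37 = (2 14 16 11 13 4)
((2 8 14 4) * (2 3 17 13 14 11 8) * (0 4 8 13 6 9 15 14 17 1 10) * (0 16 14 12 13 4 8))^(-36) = (17)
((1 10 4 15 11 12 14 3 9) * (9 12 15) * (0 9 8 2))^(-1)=(0 2 8 4 10 1 9)(3 14 12)(11 15)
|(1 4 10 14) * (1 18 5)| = |(1 4 10 14 18 5)| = 6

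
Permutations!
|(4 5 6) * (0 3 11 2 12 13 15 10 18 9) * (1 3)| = 33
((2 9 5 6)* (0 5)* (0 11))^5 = (0 11 9 2 6 5)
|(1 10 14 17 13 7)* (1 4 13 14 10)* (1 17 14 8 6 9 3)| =|(1 17 8 6 9 3)(4 13 7)| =6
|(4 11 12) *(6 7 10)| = 3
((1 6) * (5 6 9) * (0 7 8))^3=((0 7 8)(1 9 5 6))^3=(1 6 5 9)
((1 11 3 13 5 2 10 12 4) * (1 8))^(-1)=((1 11 3 13 5 2 10 12 4 8))^(-1)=(1 8 4 12 10 2 5 13 3 11)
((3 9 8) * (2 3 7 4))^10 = ((2 3 9 8 7 4))^10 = (2 7 9)(3 4 8)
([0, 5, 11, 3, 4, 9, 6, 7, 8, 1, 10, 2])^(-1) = [0, 9, 11, 3, 4, 1, 6, 7, 8, 5, 10, 2]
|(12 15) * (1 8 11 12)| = |(1 8 11 12 15)| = 5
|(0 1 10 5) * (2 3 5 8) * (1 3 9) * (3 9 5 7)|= 14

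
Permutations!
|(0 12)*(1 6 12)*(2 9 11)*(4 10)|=12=|(0 1 6 12)(2 9 11)(4 10)|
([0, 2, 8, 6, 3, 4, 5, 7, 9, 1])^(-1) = [0, 9, 1, 4, 5, 6, 3, 7, 2, 8]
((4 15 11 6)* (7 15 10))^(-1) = ((4 10 7 15 11 6))^(-1) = (4 6 11 15 7 10)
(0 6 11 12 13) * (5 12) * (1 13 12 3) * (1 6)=(0 1 13)(3 6 11 5)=[1, 13, 2, 6, 4, 3, 11, 7, 8, 9, 10, 5, 12, 0]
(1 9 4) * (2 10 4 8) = (1 9 8 2 10 4) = [0, 9, 10, 3, 1, 5, 6, 7, 2, 8, 4]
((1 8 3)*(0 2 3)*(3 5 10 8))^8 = (0 10 2 8 5)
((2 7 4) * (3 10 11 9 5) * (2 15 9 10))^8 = (2 7 4 15 9 5 3)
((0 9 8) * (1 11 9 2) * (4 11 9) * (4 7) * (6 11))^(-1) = ((0 2 1 9 8)(4 6 11 7))^(-1) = (0 8 9 1 2)(4 7 11 6)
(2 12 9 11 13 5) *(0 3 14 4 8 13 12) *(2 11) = (0 3 14 4 8 13 5 11 12 9 2) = [3, 1, 0, 14, 8, 11, 6, 7, 13, 2, 10, 12, 9, 5, 4]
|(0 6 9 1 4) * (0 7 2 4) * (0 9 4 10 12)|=|(0 6 4 7 2 10 12)(1 9)|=14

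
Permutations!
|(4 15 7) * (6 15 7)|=2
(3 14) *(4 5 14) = [0, 1, 2, 4, 5, 14, 6, 7, 8, 9, 10, 11, 12, 13, 3] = (3 4 5 14)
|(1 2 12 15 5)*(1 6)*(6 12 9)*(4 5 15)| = 12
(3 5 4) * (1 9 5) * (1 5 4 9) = (3 5 9 4) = [0, 1, 2, 5, 3, 9, 6, 7, 8, 4]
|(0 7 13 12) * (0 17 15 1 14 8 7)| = |(1 14 8 7 13 12 17 15)| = 8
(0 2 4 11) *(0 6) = [2, 1, 4, 3, 11, 5, 0, 7, 8, 9, 10, 6] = (0 2 4 11 6)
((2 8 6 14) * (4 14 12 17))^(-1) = (2 14 4 17 12 6 8)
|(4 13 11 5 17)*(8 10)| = 10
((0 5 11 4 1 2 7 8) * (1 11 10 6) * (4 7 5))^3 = (0 7 4 8 11)(1 10 2 6 5) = ((0 4 11 7 8)(1 2 5 10 6))^3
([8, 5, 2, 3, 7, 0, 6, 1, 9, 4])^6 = [5, 7, 2, 3, 9, 1, 6, 4, 0, 8]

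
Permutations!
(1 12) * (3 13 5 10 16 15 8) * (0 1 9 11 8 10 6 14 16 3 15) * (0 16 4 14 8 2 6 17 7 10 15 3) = (0 1 12 9 11 2 6 8 3 13 5 17 7 10)(4 14) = [1, 12, 6, 13, 14, 17, 8, 10, 3, 11, 0, 2, 9, 5, 4, 15, 16, 7]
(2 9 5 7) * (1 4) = (1 4)(2 9 5 7) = [0, 4, 9, 3, 1, 7, 6, 2, 8, 5]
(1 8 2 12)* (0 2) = (0 2 12 1 8) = [2, 8, 12, 3, 4, 5, 6, 7, 0, 9, 10, 11, 1]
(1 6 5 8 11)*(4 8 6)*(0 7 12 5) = (0 7 12 5 6)(1 4 8 11) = [7, 4, 2, 3, 8, 6, 0, 12, 11, 9, 10, 1, 5]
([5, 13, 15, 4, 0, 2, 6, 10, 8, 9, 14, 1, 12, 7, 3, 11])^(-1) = [4, 11, 5, 14, 3, 0, 6, 13, 8, 9, 7, 15, 12, 1, 10, 2]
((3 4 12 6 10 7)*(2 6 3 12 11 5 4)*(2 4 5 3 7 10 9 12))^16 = (2 6 9 12 7)(3 4 11)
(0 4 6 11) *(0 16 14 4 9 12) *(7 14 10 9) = [7, 1, 2, 3, 6, 5, 11, 14, 8, 12, 9, 16, 0, 13, 4, 15, 10] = (0 7 14 4 6 11 16 10 9 12)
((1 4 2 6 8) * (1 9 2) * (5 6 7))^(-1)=((1 4)(2 7 5 6 8 9))^(-1)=(1 4)(2 9 8 6 5 7)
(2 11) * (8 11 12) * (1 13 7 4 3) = (1 13 7 4 3)(2 12 8 11) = [0, 13, 12, 1, 3, 5, 6, 4, 11, 9, 10, 2, 8, 7]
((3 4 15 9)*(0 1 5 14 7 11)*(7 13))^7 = ((0 1 5 14 13 7 11)(3 4 15 9))^7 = (3 9 15 4)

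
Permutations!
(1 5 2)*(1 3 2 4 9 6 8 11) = [0, 5, 3, 2, 9, 4, 8, 7, 11, 6, 10, 1] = (1 5 4 9 6 8 11)(2 3)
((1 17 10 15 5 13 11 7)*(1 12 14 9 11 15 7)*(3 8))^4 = (1 12)(5 13 15)(7 11)(9 10)(14 17)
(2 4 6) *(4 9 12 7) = (2 9 12 7 4 6) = [0, 1, 9, 3, 6, 5, 2, 4, 8, 12, 10, 11, 7]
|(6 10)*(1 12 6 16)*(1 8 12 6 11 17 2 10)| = 14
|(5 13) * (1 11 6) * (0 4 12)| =|(0 4 12)(1 11 6)(5 13)| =6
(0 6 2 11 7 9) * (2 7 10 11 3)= (0 6 7 9)(2 3)(10 11)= [6, 1, 3, 2, 4, 5, 7, 9, 8, 0, 11, 10]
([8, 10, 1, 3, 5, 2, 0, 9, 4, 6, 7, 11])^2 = [4, 7, 10, 3, 2, 1, 8, 6, 5, 0, 9, 11]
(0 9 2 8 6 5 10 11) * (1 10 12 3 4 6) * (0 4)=(0 9 2 8 1 10 11 4 6 5 12 3)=[9, 10, 8, 0, 6, 12, 5, 7, 1, 2, 11, 4, 3]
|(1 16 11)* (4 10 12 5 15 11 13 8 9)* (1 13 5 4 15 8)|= |(1 16 5 8 9 15 11 13)(4 10 12)|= 24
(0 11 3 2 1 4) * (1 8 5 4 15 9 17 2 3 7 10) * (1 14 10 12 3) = (0 11 7 12 3 1 15 9 17 2 8 5 4)(10 14) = [11, 15, 8, 1, 0, 4, 6, 12, 5, 17, 14, 7, 3, 13, 10, 9, 16, 2]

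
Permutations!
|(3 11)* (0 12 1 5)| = 4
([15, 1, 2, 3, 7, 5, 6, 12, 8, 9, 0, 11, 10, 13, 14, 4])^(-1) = (0 10 12 7 4 15)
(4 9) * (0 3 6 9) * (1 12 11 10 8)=(0 3 6 9 4)(1 12 11 10 8)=[3, 12, 2, 6, 0, 5, 9, 7, 1, 4, 8, 10, 11]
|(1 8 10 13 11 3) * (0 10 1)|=|(0 10 13 11 3)(1 8)|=10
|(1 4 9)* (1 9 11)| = |(1 4 11)| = 3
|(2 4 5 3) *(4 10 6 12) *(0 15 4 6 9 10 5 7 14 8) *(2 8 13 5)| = 18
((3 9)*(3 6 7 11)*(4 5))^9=(3 11 7 6 9)(4 5)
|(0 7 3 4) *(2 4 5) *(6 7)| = 7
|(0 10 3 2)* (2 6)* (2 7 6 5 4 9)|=|(0 10 3 5 4 9 2)(6 7)|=14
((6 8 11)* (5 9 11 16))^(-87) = (5 6)(8 9)(11 16)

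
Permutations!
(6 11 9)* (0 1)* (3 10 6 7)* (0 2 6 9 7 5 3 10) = [1, 2, 6, 0, 4, 3, 11, 10, 8, 5, 9, 7] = (0 1 2 6 11 7 10 9 5 3)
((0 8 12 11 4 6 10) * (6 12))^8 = (4 11 12)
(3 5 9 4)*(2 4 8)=[0, 1, 4, 5, 3, 9, 6, 7, 2, 8]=(2 4 3 5 9 8)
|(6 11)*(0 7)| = |(0 7)(6 11)| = 2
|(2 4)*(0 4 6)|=4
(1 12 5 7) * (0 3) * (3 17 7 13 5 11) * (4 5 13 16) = [17, 12, 2, 0, 5, 16, 6, 1, 8, 9, 10, 3, 11, 13, 14, 15, 4, 7] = (0 17 7 1 12 11 3)(4 5 16)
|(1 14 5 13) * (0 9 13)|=6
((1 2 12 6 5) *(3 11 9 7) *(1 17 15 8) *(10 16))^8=((1 2 12 6 5 17 15 8)(3 11 9 7)(10 16))^8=(17)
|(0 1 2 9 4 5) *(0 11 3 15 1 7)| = |(0 7)(1 2 9 4 5 11 3 15)| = 8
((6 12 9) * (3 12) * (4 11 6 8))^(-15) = (3 6 11 4 8 9 12)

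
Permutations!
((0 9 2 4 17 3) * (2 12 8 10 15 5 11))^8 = (0 2 10)(3 11 8)(4 15 9)(5 12 17)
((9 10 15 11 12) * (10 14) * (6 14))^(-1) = (6 9 12 11 15 10 14)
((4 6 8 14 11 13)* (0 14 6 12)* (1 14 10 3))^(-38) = ((0 10 3 1 14 11 13 4 12)(6 8))^(-38) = (0 4 11 1 10 12 13 14 3)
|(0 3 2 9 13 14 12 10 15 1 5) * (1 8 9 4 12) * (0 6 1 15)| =30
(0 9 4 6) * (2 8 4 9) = (9)(0 2 8 4 6) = [2, 1, 8, 3, 6, 5, 0, 7, 4, 9]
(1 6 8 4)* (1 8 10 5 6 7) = (1 7)(4 8)(5 6 10) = [0, 7, 2, 3, 8, 6, 10, 1, 4, 9, 5]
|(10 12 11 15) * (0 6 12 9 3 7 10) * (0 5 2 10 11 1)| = 8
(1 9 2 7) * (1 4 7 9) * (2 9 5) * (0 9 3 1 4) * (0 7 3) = (0 9)(1 4 3)(2 5) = [9, 4, 5, 1, 3, 2, 6, 7, 8, 0]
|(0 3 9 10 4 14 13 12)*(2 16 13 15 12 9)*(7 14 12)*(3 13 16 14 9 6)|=|(16)(0 13 6 3 2 14 15 7 9 10 4 12)|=12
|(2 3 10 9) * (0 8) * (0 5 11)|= |(0 8 5 11)(2 3 10 9)|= 4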